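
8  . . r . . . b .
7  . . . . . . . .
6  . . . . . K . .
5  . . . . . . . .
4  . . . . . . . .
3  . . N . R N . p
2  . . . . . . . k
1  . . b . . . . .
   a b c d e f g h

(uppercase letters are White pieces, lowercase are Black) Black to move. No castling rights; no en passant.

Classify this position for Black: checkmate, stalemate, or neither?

neither

Black to move; black king on h2.
In check: yes, from the white knight on f3.
Legal moves for Black: Kg3, Kg2, Kh1.
Black is in check but has 3 legal moves → neither.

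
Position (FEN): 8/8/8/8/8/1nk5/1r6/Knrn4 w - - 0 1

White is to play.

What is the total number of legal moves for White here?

0

White to move; king on a1.
In check: yes, from the black knight on b3.
Legal moves: none.
Count: 0.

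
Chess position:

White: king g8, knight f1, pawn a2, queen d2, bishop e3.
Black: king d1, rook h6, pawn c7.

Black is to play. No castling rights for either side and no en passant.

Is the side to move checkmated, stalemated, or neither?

Black to move; black king on d1.
In check: yes, from the white queen on d2.
King squares — c1: attacked by Qd2; e1: attacked by Qd2; c2: attacked by Qd2; d2: attacked by Nf1; e2: attacked by Qd2.
Legal moves for Black: none.
In check with no legal moves → checkmate.

checkmate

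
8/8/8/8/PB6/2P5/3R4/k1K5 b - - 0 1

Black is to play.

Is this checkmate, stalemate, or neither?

Black to move; black king on a1.
In check: no.
King squares — b1: attacked by Kc1; a2: attacked by Rd2; b2: attacked by Kc1.
Legal moves for Black: none.
Not in check and no legal moves → stalemate.

stalemate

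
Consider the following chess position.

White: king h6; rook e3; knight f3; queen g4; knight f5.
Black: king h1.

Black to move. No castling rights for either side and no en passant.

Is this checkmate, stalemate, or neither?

stalemate

Black to move; black king on h1.
In check: no.
King squares — g1: attacked by Nf3; g2: attacked by Qg4; h2: attacked by Nf3.
Legal moves for Black: none.
Not in check and no legal moves → stalemate.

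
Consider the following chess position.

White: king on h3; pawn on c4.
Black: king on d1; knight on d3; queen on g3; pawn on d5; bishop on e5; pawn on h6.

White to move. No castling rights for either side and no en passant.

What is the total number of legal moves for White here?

0

White to move; king on h3.
In check: yes, from the black queen on g3.
Legal moves: none.
Count: 0.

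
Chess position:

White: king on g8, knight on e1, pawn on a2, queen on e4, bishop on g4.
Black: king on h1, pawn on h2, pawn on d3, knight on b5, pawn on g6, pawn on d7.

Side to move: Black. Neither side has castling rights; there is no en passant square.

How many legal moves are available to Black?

1

Black to move; king on h1.
In check: yes, from the white queen on e4.
Legal moves: Kg1.
Count: 1.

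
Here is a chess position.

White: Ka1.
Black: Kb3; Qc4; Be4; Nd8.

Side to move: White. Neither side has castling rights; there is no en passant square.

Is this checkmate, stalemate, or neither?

White to move; white king on a1.
In check: no.
King squares — b1: attacked by Be4; a2: attacked by Kb3; b2: attacked by Kb3.
Legal moves for White: none.
Not in check and no legal moves → stalemate.

stalemate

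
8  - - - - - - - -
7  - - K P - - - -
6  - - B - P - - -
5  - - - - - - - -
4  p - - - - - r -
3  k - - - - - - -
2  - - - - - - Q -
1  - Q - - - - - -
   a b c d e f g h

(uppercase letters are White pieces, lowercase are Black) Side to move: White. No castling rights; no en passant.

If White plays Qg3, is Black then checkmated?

no

After Qg3: black king on a3; in check: yes, from the white queen on g3.
Black has 1 legal reply: Rxg3.
In check but a legal move exists → not checkmate.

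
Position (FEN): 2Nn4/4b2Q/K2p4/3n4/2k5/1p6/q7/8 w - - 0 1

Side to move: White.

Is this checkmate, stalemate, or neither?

checkmate

White to move; white king on a6.
In check: yes, from the black queen on a2.
King squares — a5: attacked by Qa2; b5: attacked by Kc4; b6: attacked by Nd5; a7: attacked by Qa2; b7: attacked by Nd8.
Legal moves for White: none.
In check with no legal moves → checkmate.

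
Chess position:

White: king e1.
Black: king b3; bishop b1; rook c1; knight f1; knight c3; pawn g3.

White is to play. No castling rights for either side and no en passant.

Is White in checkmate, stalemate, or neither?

White to move; white king on e1.
In check: yes, from the black rook on c1.
King squares — d1: attacked by Rc1; f1: attacked by Rc1; d2: attacked by Nf1; e2: attacked by Nc3; f2: attacked by Pg3.
Legal moves for White: none.
In check with no legal moves → checkmate.

checkmate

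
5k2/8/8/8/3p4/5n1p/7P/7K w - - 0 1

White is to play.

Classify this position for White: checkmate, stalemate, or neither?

White to move; white king on h1.
In check: no.
King squares — g1: attacked by Nf3; g2: attacked by Ph3; h2: own pawn.
Legal moves for White: none.
Not in check and no legal moves → stalemate.

stalemate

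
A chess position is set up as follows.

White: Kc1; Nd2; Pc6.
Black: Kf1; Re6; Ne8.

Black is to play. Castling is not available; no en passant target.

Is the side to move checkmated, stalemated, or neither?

Black to move; black king on f1.
In check: yes, from the white knight on d2.
King squares — e1: available; g1: available; e2: available; f2: available; g2: available.
Legal moves for Black: Kg2, Kf2, Ke2, Kg1, Ke1.
Black is in check but has 5 legal moves → neither.

neither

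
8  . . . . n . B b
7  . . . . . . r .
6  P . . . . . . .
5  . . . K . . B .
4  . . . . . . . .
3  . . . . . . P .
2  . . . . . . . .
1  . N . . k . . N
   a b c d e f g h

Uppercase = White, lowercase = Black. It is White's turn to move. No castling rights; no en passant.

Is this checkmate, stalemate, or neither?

White to move; white king on d5.
In check: no.
Legal moves for White include: Bh7, Bf7, Be6, Bd8, Be7, Bh6, Bf6, Bh4, Bf4, Be3, Bd2+, Bc1, Ke6, Kc6, Ke5, Kc5, Ke4, Kd4, ... (list truncated; more exist).
White has legal moves and is not in check → neither.

neither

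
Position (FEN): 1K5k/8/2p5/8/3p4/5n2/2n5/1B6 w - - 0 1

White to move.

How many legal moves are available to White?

White to move; king on b8.
In check: no.
Legal moves: Kc8, Ka8, Kc7, Kb7, Ka7, Bxc2, Ba2.
Count: 7.

7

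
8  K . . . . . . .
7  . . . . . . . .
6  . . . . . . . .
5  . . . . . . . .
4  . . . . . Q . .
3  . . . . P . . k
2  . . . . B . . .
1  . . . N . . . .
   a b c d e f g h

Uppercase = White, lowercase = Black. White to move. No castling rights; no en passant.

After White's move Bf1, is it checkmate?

After Bf1: black king on h3; in check: yes, from the white bishop on f1.
King squares — g2: attacked by Bf1; h2: attacked by Qf4; g3: attacked by Qf4; g4: attacked by Qf4; h4: attacked by Qf4.
Black has no legal moves → checkmate.

yes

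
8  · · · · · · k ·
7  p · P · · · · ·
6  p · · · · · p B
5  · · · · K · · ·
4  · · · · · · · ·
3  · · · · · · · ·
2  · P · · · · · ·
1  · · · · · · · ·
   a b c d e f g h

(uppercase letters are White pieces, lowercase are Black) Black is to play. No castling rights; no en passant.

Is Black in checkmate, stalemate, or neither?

neither

Black to move; black king on g8.
In check: no.
Legal moves for Black: Kh8, Kh7, Kf7, g5, a5.
Black has 5 legal moves and is not in check → neither.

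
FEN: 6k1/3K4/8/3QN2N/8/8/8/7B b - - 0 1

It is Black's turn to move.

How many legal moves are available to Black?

Black to move; king on g8.
In check: yes, from the white queen on d5.
Legal moves: Kh8, Kf8, Kh7.
Count: 3.

3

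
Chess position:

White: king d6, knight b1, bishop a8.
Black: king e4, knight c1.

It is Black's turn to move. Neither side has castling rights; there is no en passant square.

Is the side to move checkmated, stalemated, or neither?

neither

Black to move; black king on e4.
In check: yes, from the white bishop on a8.
King squares — d3: available; e3: available; f3: attacked by Ba8; d4: available; f4: available; d5: attacked by Kd6; e5: attacked by Kd6; f5: available.
Legal moves for Black: Kf5, Kf4, Kd4, Ke3, Kd3.
Black is in check but has 5 legal moves → neither.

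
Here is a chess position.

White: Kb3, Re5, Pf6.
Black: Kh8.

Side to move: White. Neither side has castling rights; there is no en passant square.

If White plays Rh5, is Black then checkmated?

no

After Rh5: black king on h8; in check: yes, from the white rook on h5.
Black has 1 legal reply: Kg8.
In check but a legal move exists → not checkmate.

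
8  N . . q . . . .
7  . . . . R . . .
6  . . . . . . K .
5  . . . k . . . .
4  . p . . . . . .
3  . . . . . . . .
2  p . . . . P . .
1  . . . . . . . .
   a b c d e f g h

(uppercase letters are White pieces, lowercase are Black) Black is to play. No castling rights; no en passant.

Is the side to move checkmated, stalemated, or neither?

Black to move; black king on d5.
In check: no.
Legal moves for Black include: Qh8, Qg8+, Qf8, Qe8+, Qc8, Qb8, Qxa8, Qxe7, Qd7, Qc7, Qd6+, Qb6+, Qa5, Kd6, Kc6, Kc5, Kd4, Kc4, ... (list truncated; more exist).
Black has legal moves and is not in check → neither.

neither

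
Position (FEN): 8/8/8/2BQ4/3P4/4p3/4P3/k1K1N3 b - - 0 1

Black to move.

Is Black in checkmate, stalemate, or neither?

stalemate

Black to move; black king on a1.
In check: no.
King squares — b1: attacked by Kc1; a2: attacked by Qd5; b2: attacked by Kc1.
Legal moves for Black: none.
Not in check and no legal moves → stalemate.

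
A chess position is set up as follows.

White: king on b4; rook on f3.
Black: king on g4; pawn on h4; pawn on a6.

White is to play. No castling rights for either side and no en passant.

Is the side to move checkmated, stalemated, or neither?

White to move; white king on b4.
In check: no.
Legal moves for White include: Kc5, Ka5, Kc4, Ka4, Kc3, Kb3, Ka3, Rf8, Rf7, Rf6, Rf5, Rf4+, Rh3, Rg3+, Re3, Rd3, Rc3, Rb3, ... (list truncated; more exist).
White has legal moves and is not in check → neither.

neither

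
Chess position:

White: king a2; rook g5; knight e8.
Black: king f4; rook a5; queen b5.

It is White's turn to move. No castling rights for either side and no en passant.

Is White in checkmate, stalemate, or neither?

checkmate

White to move; white king on a2.
In check: yes, from the black rook on a5.
King squares — a1: attacked by Ra5; b1: attacked by Qb5; b2: attacked by Qb5; a3: attacked by Ra5; b3: attacked by Qb5.
Legal moves for White: none.
In check with no legal moves → checkmate.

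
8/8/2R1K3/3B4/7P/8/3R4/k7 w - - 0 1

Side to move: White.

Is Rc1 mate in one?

yes

After Rc1: black king on a1; in check: yes, from the white rook on c1.
King squares — b1: attacked by Rc1; a2: attacked by Rd2; b2: attacked by Rd2.
Black has no legal moves → checkmate.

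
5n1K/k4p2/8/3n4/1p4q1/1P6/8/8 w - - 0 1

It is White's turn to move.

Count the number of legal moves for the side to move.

0

White to move; king on h8.
In check: no.
Legal moves: none.
Count: 0.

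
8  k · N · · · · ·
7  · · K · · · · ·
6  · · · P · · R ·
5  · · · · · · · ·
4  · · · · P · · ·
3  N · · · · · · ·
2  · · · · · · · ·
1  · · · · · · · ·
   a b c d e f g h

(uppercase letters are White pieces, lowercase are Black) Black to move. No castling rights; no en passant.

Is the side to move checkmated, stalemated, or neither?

stalemate

Black to move; black king on a8.
In check: no.
King squares — a7: attacked by Nc8; b7: attacked by Kc7; b8: attacked by Kc7.
Legal moves for Black: none.
Not in check and no legal moves → stalemate.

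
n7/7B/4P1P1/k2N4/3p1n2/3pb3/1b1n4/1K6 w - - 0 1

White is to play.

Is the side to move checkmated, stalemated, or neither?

White to move; white king on b1.
In check: yes, from the black knight on d2.
Legal moves for White: Kxb2, Ka2.
White is in check but has 2 legal moves → neither.

neither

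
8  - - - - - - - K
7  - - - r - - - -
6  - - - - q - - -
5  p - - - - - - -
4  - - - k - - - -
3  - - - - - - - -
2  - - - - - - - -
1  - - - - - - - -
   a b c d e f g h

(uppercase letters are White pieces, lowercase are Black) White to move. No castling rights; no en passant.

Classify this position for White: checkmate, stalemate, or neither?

stalemate

White to move; white king on h8.
In check: no.
King squares — g7: attacked by Rd7; h7: attacked by Rd7; g8: attacked by Qe6.
Legal moves for White: none.
Not in check and no legal moves → stalemate.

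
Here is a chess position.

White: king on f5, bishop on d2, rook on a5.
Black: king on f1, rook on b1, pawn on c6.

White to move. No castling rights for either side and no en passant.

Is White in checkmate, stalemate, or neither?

neither

White to move; white king on f5.
In check: no.
Legal moves for White include: Kg6, Kf6, Ke6, Kg5, Ke5, Kg4, Kf4, Ke4, Ra8, Ra7, Ra6, Re5, Rd5, Rc5, Rb5, Ra4, Ra3, Ra2, ... (list truncated; more exist).
White has legal moves and is not in check → neither.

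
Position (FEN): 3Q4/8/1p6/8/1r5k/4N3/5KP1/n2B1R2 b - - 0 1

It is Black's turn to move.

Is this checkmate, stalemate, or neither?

checkmate

Black to move; black king on h4.
In check: yes, from the white queen on d8.
King squares — g3: attacked by Kf2; h3: attacked by Pg2; g4: attacked by Bd1; g5: attacked by Qd8; h5: attacked by Bd1.
Legal moves for Black: none.
In check with no legal moves → checkmate.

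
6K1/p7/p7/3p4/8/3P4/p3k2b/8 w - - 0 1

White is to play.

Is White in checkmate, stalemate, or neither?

White to move; white king on g8.
In check: no.
Legal moves for White: Kh8, Kf8, Kh7, Kg7, Kf7, d4.
White has 6 legal moves and is not in check → neither.

neither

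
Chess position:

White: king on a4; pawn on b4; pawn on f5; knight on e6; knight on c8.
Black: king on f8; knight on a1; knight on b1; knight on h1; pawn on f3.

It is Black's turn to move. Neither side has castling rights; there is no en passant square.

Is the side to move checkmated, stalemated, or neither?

neither

Black to move; black king on f8.
In check: yes, from the white knight on e6.
King squares — e7: attacked by Nc8; f7: available; g7: attacked by Ne6; e8: available; g8: available.
Legal moves for Black: Kg8, Ke8, Kf7.
Black is in check but has 3 legal moves → neither.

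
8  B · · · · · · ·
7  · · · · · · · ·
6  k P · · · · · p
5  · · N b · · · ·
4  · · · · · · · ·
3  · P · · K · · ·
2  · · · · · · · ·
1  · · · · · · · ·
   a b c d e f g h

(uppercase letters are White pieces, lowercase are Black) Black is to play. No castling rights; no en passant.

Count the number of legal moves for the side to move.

Black to move; king on a6.
In check: yes, from the white knight on c5.
Legal moves: Kxb6, Kb5, Ka5.
Count: 3.

3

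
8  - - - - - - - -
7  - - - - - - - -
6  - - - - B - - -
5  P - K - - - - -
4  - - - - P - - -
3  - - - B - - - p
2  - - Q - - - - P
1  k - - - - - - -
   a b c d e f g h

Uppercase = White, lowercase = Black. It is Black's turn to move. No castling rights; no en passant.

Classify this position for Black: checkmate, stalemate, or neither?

stalemate

Black to move; black king on a1.
In check: no.
King squares — b1: attacked by Qc2; a2: attacked by Qc2; b2: attacked by Qc2.
Legal moves for Black: none.
Not in check and no legal moves → stalemate.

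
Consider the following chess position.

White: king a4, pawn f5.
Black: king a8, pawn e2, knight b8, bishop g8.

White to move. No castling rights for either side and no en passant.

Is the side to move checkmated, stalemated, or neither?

neither

White to move; white king on a4.
In check: no.
Legal moves for White: Kb5, Ka5, Kb4, Ka3, f6.
White has 5 legal moves and is not in check → neither.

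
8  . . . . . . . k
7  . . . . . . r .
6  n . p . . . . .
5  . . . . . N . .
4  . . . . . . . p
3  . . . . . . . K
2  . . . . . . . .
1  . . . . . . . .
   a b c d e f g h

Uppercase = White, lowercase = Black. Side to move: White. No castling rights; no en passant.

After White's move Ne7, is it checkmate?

no

After Ne7: black king on h8; in check: no.
Black is not in check, so this cannot be checkmate.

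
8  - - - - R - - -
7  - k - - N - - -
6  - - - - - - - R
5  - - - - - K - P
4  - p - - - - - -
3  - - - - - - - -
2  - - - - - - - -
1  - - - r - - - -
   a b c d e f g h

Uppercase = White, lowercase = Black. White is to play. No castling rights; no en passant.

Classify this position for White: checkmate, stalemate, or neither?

neither

White to move; white king on f5.
In check: no.
Legal moves for White include: Reh8, Rg8, Rf8, Rd8, Rc8, Rb8+, Ra8, Ng8, Nc8, Ng6, Nc6, Nd5, Rhh8, Rh7, Rg6, Rf6, Re6, Rd6, ... (list truncated; more exist).
White has legal moves and is not in check → neither.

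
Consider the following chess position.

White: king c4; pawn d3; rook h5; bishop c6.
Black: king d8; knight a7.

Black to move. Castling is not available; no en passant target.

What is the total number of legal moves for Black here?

Black to move; king on d8.
In check: no.
Legal moves: Kc8, Ke7, Kc7, Nc8, Nxc6, Nb5.
Count: 6.

6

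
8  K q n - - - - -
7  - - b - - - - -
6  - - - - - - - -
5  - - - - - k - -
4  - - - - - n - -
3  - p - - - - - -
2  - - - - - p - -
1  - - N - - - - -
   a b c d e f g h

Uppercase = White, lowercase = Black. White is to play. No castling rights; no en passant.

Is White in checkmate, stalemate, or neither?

White to move; white king on a8.
In check: yes, from the black queen on b8.
King squares — a7: attacked by Qb8; b7: attacked by Qb8; b8: attacked by Bc7.
Legal moves for White: none.
In check with no legal moves → checkmate.

checkmate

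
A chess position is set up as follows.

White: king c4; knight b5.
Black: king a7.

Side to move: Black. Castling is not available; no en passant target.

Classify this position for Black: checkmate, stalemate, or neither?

Black to move; black king on a7.
In check: yes, from the white knight on b5.
King squares — a6: available; b6: available; b7: available; a8: available; b8: available.
Legal moves for Black: Kb8, Ka8, Kb7, Kb6, Ka6.
Black is in check but has 5 legal moves → neither.

neither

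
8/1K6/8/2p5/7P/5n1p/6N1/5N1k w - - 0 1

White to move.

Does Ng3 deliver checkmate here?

no

After Ng3: black king on h1; in check: yes, from the white knight on g3.
Black has 3 legal replies: Kh2, Kxg2, Kg1.
In check but a legal move exists → not checkmate.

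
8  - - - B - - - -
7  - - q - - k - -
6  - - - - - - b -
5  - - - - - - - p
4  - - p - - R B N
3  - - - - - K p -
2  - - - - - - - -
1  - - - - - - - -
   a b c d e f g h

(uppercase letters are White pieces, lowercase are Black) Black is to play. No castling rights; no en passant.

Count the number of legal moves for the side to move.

Black to move; king on f7.
In check: yes, from the white rook on f4.
Legal moves: Kg8, Ke8, Kg7, Qxf4+, Bf5.
Count: 5.

5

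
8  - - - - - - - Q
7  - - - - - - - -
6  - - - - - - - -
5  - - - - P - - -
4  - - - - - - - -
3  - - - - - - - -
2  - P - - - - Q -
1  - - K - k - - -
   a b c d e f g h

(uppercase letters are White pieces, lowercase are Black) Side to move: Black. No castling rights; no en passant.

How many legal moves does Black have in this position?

0

Black to move; king on e1.
In check: no.
Legal moves: none.
Count: 0.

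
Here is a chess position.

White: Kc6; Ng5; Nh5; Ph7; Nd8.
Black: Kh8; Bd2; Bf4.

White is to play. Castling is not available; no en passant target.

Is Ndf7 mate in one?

yes

After Ndf7: black king on h8; in check: yes, from the white knight on f7.
King squares — g7: attacked by Nh5; h7: attacked by Ng5; g8: attacked by Ph7.
Black has no legal moves → checkmate.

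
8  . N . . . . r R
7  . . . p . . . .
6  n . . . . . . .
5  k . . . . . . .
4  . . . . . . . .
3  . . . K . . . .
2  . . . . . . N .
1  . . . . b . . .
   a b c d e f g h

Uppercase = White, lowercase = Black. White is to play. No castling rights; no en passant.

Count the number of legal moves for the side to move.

21

White to move; king on d3.
In check: no.
Legal moves: Rxg8, Rh7, Rh6, Rh5+, Rh4, Rh3, Rh2, Rh1, Nxd7, Nc6+, Nxa6, Ke4, Kd4, Kc4, Ke3, Ke2, Kc2, Nh4, Nf4, Ne3, Nxe1.
Count: 21.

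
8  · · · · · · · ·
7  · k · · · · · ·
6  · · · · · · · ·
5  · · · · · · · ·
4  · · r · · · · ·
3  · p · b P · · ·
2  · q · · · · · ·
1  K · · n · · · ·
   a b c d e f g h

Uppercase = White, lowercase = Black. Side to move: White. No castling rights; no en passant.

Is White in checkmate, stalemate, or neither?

checkmate

White to move; white king on a1.
In check: yes, from the black queen on b2.
King squares — b1: attacked by Qb2; a2: attacked by Qb2; b2: attacked by Nd1.
Legal moves for White: none.
In check with no legal moves → checkmate.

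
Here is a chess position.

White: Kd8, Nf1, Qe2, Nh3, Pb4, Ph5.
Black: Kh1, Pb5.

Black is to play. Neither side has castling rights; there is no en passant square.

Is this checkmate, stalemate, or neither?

stalemate

Black to move; black king on h1.
In check: no.
King squares — g1: attacked by Nh3; g2: attacked by Qe2; h2: attacked by Nf1.
Legal moves for Black: none.
Not in check and no legal moves → stalemate.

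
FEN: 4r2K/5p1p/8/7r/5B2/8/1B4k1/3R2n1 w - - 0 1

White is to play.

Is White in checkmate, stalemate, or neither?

White to move; white king on h8.
In check: yes, from the black rook on e8.
King squares — g7: available; h7: attacked by Rh5; g8: attacked by Re8.
Legal moves for White: Kg7.
White is in check but has 1 legal move → neither.

neither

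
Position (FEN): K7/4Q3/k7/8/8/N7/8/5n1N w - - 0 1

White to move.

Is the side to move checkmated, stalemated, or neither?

White to move; white king on a8.
In check: no.
Legal moves for White include: Kb8, Qf8, Qe8, Qd8, Qh7, Qg7, Qf7, Qd7, Qc7, Qb7+, Qa7#, Qf6+, Qe6+, Qd6+, Qg5, Qe5, Qc5, Qh4, ... (list truncated; more exist).
White has legal moves and is not in check → neither.

neither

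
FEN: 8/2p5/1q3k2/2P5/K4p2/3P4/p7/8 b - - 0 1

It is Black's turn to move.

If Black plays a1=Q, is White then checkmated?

yes

After a1=Q: white king on a4; in check: yes, from the black queen on a1.
King squares — a3: attacked by Qa1; b3: attacked by Qb6; b4: attacked by Qb6; a5: attacked by Qa1; b5: attacked by Qb6.
White has no legal moves → checkmate.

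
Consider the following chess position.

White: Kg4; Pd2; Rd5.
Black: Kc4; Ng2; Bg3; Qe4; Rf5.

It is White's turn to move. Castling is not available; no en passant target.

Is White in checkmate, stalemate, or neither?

neither

White to move; white king on g4.
In check: yes, from the black queen on e4.
King squares — f3: attacked by Qe4; g3: available; h3: available; f4: attacked by Ng2; h4: attacked by Ng2; f5: attacked by Qe4; g5: attacked by Rf5; h5: attacked by Rf5.
Legal moves for White: Kh3, Kxg3.
White is in check but has 2 legal moves → neither.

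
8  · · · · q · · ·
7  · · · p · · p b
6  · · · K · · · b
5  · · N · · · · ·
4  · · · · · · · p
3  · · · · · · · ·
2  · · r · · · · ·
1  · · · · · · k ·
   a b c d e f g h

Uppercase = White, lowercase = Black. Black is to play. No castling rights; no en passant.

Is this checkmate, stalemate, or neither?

Black to move; black king on g1.
In check: no.
Legal moves for Black include: Qh8, Qg8, Qf8+, Qd8, Qc8, Qb8+, Qa8, Qf7, Qe7+, Qg6+, Qe6+, Qh5, Qe5+, Qe4, Qe3, Qe2, Qe1, Bg8, ... (list truncated; more exist).
Black has legal moves and is not in check → neither.

neither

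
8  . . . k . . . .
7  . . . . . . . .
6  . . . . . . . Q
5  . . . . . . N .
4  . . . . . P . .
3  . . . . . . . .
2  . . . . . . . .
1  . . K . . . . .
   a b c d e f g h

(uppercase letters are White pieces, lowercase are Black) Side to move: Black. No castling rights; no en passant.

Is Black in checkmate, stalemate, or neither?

Black to move; black king on d8.
In check: no.
Legal moves for Black: Ke8, Kc8, Ke7, Kd7, Kc7.
Black has 5 legal moves and is not in check → neither.

neither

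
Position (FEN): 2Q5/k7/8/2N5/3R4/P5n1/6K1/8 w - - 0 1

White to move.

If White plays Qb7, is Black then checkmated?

After Qb7: black king on a7; in check: yes, from the white queen on b7.
King squares — a6: attacked by Nc5; b6: attacked by Qb7; b7: attacked by Nc5; a8: attacked by Qb7; b8: attacked by Qb7.
Black has no legal moves → checkmate.

yes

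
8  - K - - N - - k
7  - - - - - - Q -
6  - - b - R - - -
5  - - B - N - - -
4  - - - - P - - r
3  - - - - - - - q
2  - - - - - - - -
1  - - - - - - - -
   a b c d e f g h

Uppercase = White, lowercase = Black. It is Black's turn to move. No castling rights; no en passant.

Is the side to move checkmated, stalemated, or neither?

Black to move; black king on h8.
In check: yes, from the white queen on g7.
King squares — g7: attacked by Ne8; h7: attacked by Qg7; g8: attacked by Qg7.
Legal moves for Black: none.
In check with no legal moves → checkmate.

checkmate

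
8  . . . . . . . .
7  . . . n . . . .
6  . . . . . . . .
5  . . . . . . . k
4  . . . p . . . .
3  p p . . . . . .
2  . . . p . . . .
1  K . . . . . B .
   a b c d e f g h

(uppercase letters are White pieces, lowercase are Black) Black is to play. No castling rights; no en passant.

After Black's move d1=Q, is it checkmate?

yes

After d1=Q: white king on a1; in check: yes, from the black queen on d1.
King squares — b1: attacked by Qd1; a2: attacked by Pb3; b2: attacked by Pa3.
White has no legal moves → checkmate.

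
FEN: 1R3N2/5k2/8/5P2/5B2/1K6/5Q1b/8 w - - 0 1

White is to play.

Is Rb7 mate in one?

After Rb7: black king on f7; in check: yes, from the white rook on b7.
Black has 4 legal replies: Kg8, Kxf8, Ke8, Kf6.
In check but a legal move exists → not checkmate.

no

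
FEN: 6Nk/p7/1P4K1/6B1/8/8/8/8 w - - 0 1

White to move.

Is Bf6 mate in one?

no

After Bf6: black king on h8; in check: yes, from the white bishop on f6.
Black has 1 legal reply: Kxg8.
In check but a legal move exists → not checkmate.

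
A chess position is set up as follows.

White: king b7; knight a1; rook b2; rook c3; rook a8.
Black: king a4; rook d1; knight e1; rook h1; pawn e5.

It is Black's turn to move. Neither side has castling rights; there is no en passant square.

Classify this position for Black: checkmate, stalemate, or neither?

Black to move; black king on a4.
In check: yes, from the white rook on a8.
King squares — a3: attacked by Rc3; b3: attacked by Na1; b4: attacked by Rb2; a5: attacked by Ra8; b5: attacked by Rb2.
Legal moves for Black: none.
In check with no legal moves → checkmate.

checkmate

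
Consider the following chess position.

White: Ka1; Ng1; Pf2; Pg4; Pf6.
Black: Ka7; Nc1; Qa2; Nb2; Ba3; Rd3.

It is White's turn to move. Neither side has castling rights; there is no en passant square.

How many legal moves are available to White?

White to move; king on a1.
In check: yes, from the black queen on a2.
Legal moves: none.
Count: 0.

0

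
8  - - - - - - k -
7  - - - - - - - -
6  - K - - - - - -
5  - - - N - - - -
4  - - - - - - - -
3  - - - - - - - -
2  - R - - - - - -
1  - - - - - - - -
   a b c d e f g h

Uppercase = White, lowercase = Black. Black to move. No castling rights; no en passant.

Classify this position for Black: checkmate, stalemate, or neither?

neither

Black to move; black king on g8.
In check: no.
Legal moves for Black: Kh8, Kf8, Kh7, Kg7, Kf7.
Black has 5 legal moves and is not in check → neither.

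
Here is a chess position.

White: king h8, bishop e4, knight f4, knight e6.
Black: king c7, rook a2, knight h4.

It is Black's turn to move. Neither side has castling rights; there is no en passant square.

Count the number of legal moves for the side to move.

5

Black to move; king on c7.
In check: yes, from the white knight on e6.
Legal moves: Kc8, Kb8, Kd7, Kd6, Kb6.
Count: 5.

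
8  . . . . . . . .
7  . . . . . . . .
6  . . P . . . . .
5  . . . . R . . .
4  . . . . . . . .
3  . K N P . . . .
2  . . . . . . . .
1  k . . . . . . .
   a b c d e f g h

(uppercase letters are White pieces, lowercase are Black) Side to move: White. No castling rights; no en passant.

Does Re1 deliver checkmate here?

After Re1: black king on a1; in check: yes, from the white rook on e1.
King squares — b1: attacked by Re1; a2: attacked by Kb3; b2: attacked by Kb3.
Black has no legal moves → checkmate.

yes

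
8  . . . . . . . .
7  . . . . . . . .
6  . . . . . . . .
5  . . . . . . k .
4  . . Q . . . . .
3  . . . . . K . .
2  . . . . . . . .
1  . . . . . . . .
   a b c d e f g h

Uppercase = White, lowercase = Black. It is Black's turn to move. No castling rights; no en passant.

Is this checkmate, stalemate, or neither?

Black to move; black king on g5.
In check: no.
Legal moves for Black: Kh6, Kg6, Kf6, Kh5, Kf5.
Black has 5 legal moves and is not in check → neither.

neither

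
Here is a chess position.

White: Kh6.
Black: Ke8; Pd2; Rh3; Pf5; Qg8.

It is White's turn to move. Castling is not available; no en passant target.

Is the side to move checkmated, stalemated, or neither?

checkmate

White to move; white king on h6.
In check: yes, from the black rook on h3.
King squares — g5: attacked by Qg8; h5: attacked by Rh3; g6: attacked by Qg8; g7: attacked by Qg8; h7: attacked by Rh3.
Legal moves for White: none.
In check with no legal moves → checkmate.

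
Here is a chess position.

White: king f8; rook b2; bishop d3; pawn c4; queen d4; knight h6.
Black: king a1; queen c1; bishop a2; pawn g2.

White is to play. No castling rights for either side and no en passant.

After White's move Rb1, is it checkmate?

yes

After Rb1: black king on a1; in check: yes, from the white rook on b1 and the white queen on d4.
King squares — b1: attacked by Bd3; a2: own bishop; b2: attacked by Rb1.
Black has no legal moves → checkmate.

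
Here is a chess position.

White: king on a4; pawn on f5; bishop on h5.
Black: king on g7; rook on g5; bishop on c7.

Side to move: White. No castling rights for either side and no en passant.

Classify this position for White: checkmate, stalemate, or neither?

White to move; white king on a4.
In check: no.
Legal moves for White: Be8, Bf7, Bg6, Bg4, Bf3, Be2, Bd1, Kb5, Kb4, Kb3, Ka3, f6+.
White has 12 legal moves and is not in check → neither.

neither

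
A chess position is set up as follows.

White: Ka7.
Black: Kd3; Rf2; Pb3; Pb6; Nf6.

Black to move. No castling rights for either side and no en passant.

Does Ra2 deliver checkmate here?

After Ra2: white king on a7; in check: yes, from the black rook on a2.
White has 3 legal replies: Kb8, Kb7, Kxb6.
In check but a legal move exists → not checkmate.

no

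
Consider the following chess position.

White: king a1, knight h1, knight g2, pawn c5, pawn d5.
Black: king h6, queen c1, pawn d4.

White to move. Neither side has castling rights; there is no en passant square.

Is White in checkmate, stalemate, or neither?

White to move; white king on a1.
In check: yes, from the black queen on c1.
King squares — b1: attacked by Qc1; a2: available; b2: attacked by Qc1.
Legal moves for White: Ka2.
White is in check but has 1 legal move → neither.

neither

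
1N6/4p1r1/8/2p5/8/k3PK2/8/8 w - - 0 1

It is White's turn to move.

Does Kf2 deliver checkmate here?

no

After Kf2: black king on a3; in check: no.
Black is not in check, so this cannot be checkmate.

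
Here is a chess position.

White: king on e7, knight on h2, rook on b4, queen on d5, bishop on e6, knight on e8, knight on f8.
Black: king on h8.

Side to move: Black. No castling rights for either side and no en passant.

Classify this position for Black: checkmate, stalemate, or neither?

Black to move; black king on h8.
In check: no.
King squares — g7: attacked by Ne8; h7: attacked by Nf8; g8: attacked by Be6.
Legal moves for Black: none.
Not in check and no legal moves → stalemate.

stalemate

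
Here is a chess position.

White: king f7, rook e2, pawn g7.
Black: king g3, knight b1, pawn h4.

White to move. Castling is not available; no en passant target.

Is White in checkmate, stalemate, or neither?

White to move; white king on f7.
In check: no.
Legal moves for White include: Kg8, Kf8, Ke8, Ke7, Kg6, Kf6, Ke6, Re8, Re7, Re6, Re5, Re4, Re3+, Rh2, Rg2+, Rf2, Rd2, Rc2, ... (list truncated; more exist).
White has legal moves and is not in check → neither.

neither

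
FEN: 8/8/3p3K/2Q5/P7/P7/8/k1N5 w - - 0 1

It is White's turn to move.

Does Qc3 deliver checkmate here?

no

After Qc3: black king on a1; in check: yes, from the white queen on c3.
Black has 1 legal reply: Kb1.
In check but a legal move exists → not checkmate.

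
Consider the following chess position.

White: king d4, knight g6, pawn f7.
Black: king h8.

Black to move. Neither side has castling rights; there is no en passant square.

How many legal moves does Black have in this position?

Black to move; king on h8.
In check: yes, from the white knight on g6.
Legal moves: Kh7, Kg7.
Count: 2.

2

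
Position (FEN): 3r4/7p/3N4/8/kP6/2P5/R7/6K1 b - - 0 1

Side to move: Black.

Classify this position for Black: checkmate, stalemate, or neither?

Black to move; black king on a4.
In check: yes, from the white rook on a2.
King squares — a3: attacked by Ra2; b3: available; b4: attacked by Pc3; a5: attacked by Ra2; b5: attacked by Nd6.
Legal moves for Black: Kb3.
Black is in check but has 1 legal move → neither.

neither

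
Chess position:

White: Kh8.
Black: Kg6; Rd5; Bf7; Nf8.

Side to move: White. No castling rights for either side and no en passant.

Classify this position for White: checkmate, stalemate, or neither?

White to move; white king on h8.
In check: no.
King squares — g7: attacked by Kg6; h7: attacked by Kg6; g8: attacked by Bf7.
Legal moves for White: none.
Not in check and no legal moves → stalemate.

stalemate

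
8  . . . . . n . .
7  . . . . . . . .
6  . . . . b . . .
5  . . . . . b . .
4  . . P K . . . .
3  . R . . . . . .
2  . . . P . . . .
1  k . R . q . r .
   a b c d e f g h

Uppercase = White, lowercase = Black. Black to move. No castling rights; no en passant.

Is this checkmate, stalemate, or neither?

neither

Black to move; black king on a1.
In check: yes, from the white rook on c1.
King squares — b1: attacked by Rc1; a2: available; b2: attacked by Rb3.
Legal moves for Black: Ka2, Bb1, Qxc1.
Black is in check but has 3 legal moves → neither.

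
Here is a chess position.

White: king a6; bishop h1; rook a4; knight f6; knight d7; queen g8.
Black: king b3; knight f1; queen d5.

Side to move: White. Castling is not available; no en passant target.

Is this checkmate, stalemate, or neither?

White to move; white king on a6.
In check: no.
Legal moves for White include: Qh8, Qf8, Qe8, Qd8, Qc8, Qb8+, Qa8, Qh7, Qg7, Qf7, Qg6, Qe6, Qg5, Qxd5+, Qg4, Qg3+, Qg2, Qg1, ... (list truncated; more exist).
White has legal moves and is not in check → neither.

neither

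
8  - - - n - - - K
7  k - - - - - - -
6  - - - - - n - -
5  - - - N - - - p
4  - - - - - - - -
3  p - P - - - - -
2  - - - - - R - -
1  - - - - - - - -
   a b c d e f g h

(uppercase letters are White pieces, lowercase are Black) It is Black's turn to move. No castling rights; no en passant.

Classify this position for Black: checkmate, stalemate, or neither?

neither

Black to move; black king on a7.
In check: no.
Legal moves for Black: Nf7+, Nb7, Ne6, Nc6, Kb8, Ka8, Kb7, Ka6, Ng8, Ne8, Nh7, Nd7, Nxd5, Ng4, Ne4, h4, a2.
Black has 17 legal moves and is not in check → neither.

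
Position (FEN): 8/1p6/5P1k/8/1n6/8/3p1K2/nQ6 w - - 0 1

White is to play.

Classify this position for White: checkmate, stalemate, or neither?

neither

White to move; white king on f2.
In check: no.
Legal moves for White include: Kg3, Kf3, Ke3, Kg2, Ke2, Kg1, Kf1, Qh7+, Qg6+, Qf5, Qe4, Qxb4, Qd3, Qb3, Qc2, Qb2, Qa2, Qh1+, ... (list truncated; more exist).
White has legal moves and is not in check → neither.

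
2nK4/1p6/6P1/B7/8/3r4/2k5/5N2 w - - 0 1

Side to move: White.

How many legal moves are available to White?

3

White to move; king on d8.
In check: yes, from the black rook on d3.
Legal moves: Ke8, Kxc8, Kc7.
Count: 3.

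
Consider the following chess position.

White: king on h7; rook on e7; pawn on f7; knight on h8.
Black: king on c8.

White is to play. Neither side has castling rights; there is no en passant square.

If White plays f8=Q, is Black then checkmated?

After f8=Q: black king on c8; in check: yes, from the white queen on f8.
King squares — b7: attacked by Re7; c7: attacked by Re7; d7: attacked by Re7; b8: attacked by Qf8; d8: attacked by Qf8.
Black has no legal moves → checkmate.

yes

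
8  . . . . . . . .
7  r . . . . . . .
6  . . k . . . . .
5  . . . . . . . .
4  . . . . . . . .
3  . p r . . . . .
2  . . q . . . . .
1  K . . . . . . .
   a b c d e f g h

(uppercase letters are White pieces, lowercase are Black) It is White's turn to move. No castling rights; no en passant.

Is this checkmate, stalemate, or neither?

checkmate

White to move; white king on a1.
In check: yes, from the black rook on a7.
King squares — b1: attacked by Qc2; a2: attacked by Qc2; b2: attacked by Qc2.
Legal moves for White: none.
In check with no legal moves → checkmate.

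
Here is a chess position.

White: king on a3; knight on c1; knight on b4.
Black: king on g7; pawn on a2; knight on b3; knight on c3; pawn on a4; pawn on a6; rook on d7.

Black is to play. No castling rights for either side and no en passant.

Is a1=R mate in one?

After a1=R: white king on a3; in check: yes, from the black rook on a1.
White has 3 legal replies: Kb2, Nba2, Nca2.
In check but a legal move exists → not checkmate.

no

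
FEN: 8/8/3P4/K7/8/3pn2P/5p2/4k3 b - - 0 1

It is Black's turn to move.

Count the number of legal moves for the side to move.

Black to move; king on e1.
In check: no.
Legal moves: Nf5, Nd5, Ng4, Nc4+, Ng2, Nc2, Nf1, Nd1, Ke2, Kd2, Kf1, Kd1, d2, f1=Q, f1=R, f1=B, f1=N.
Count: 17.

17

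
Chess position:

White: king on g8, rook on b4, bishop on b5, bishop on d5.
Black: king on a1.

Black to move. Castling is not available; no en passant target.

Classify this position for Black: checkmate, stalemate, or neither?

Black to move; black king on a1.
In check: no.
King squares — b1: attacked by Rb4; a2: attacked by Bd5; b2: attacked by Rb4.
Legal moves for Black: none.
Not in check and no legal moves → stalemate.

stalemate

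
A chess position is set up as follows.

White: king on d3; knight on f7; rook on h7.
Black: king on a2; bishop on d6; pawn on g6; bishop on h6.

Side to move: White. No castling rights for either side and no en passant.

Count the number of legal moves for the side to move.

White to move; king on d3.
In check: no.
Legal moves: Rh8, Rg7, Rxh6, Nh8, Nd8, Nxh6, Nxd6, Ng5, Ne5, Ke4, Kd4, Kc4, Kc3, Ke2, Kc2.
Count: 15.

15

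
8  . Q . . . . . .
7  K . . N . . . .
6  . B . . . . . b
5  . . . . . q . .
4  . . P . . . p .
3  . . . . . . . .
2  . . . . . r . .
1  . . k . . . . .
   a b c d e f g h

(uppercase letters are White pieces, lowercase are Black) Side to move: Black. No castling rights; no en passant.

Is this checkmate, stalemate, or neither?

neither

Black to move; black king on c1.
In check: no.
Legal moves for Black include: Bf8, Bg7, Bg5, Bf4, Be3, Bd2, Qf8, Qh7, Qf7, Qxd7+, Qg6, Qf6, Qe6, Qh5, Qg5, Qe5, Qd5, Qc5, ... (list truncated; more exist).
Black has legal moves and is not in check → neither.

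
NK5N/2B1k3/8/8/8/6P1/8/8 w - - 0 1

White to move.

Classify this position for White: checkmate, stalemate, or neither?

White to move; white king on b8.
In check: no.
Legal moves for White: Nf7, Ng6+, Kc8, Kb7, Ka7, Nb6, Bd8+, Bd6+, Bb6, Be5, Ba5, Bf4, g4.
White has 13 legal moves and is not in check → neither.

neither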